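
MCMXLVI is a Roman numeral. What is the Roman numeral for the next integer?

MCMXLVI = 1946; next is 1947

MCMXLVII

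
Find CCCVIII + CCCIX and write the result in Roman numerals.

CCCVIII = 308
CCCIX = 309
308 + 309 = 617

DCXVII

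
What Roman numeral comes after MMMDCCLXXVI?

MMMDCCLXXVI = 3776, so the next integer is 3776 + 1 = 3777

MMMDCCLXXVII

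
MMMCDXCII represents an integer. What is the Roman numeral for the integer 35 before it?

MMMCDXCII = 3492
3492 - 35 = 3457

MMMCDLVII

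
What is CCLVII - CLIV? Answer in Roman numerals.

CCLVII = 257
CLIV = 154
257 - 154 = 103

CIII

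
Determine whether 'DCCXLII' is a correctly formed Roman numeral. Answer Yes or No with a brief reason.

'DCCXLII': Check the rules: uses only the symbols I, V, X, L, C, D, M; no symbol is repeated more than three times in a row; V, L and D each appear at most once; the only place a smaller symbol precedes a larger one is the allowed subtractive pair XL, the symbol right after such a pair (if any) is smaller than the pair's first symbol, and otherwise the values never increase from left to right. Value: D (500) + C (100) + C (100) + XL (40) + I (1) + I (1) = 742. So it is a valid standard Roman numeral.

Yes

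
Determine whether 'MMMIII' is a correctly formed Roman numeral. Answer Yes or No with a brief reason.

'MMMIII': Check the rules: uses only the symbols I, V, X, L, C, D, M; no symbol is repeated more than three times in a row; V, L and D each appear at most once; no smaller symbol precedes a larger one (values never increase from left to right). Value: M (1000) + M (1000) + M (1000) + I (1) + I (1) + I (1) = 3003. So it is a valid standard Roman numeral.

Yes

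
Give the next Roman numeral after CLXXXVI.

CLXXXVI = 186; next is 187

CLXXXVII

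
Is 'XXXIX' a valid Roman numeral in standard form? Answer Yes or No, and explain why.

'XXXIX': Check the rules: uses only the symbols I, V, X, L, C, D, M; no symbol is repeated more than three times in a row; V, L and D each appear at most once; the only place a smaller symbol precedes a larger one is the allowed subtractive pair IX, the symbol right after such a pair (if any) is smaller than the pair's first symbol, and otherwise the values never increase from left to right. Value: X (10) + X (10) + X (10) + IX (9) = 39. So it is a valid standard Roman numeral.

Yes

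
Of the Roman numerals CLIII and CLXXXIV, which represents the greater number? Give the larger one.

CLIII = 153
CLXXXIV = 184
184 is larger

CLXXXIV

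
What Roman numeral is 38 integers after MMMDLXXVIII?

MMMDLXXVIII = 3578
3578 + 38 = 3616

MMMDCXVI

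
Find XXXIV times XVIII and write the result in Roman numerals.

XXXIV = 34
XVIII = 18
34 × 18 = 612

DCXII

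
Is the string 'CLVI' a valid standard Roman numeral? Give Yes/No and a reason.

'CLVI': Check the rules: uses only the symbols I, V, X, L, C, D, M; no symbol is repeated more than three times in a row; V, L and D each appear at most once; no smaller symbol precedes a larger one (values never increase from left to right). Value: C (100) + L (50) + V (5) + I (1) = 156. So it is a valid standard Roman numeral.

Yes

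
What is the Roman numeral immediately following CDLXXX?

CDLXXX = 480, so the next integer is 480 + 1 = 481

CDLXXXI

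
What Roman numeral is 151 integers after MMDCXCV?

MMDCXCV = 2695
2695 + 151 = 2846

MMDCCCXLVI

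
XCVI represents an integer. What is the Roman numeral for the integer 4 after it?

XCVI = 96
96 + 4 = 100

C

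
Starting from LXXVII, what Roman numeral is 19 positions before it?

LXXVII = 77
77 - 19 = 58

LVIII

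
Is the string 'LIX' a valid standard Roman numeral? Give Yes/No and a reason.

'LIX': Check the rules: uses only the symbols I, V, X, L, C, D, M; no symbol is repeated more than three times in a row; V, L and D each appear at most once; the only place a smaller symbol precedes a larger one is the allowed subtractive pair IX, the symbol right after such a pair (if any) is smaller than the pair's first symbol, and otherwise the values never increase from left to right. Value: L (50) + IX (9) = 59. So it is a valid standard Roman numeral.

Yes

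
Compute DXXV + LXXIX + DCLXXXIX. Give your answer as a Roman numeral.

DXXV = 525, LXXIX = 79, DCLXXXIX = 689
525 + 79 = 604
604 + 689 = 1293

MCCXCIII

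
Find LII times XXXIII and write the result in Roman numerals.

LII = 52
XXXIII = 33
52 × 33 = 1716

MDCCXVI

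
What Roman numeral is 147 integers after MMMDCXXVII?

MMMDCXXVII = 3627
3627 + 147 = 3774

MMMDCCLXXIV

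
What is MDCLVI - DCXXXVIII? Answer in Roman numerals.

MDCLVI = 1656
DCXXXVIII = 638
1656 - 638 = 1018

MXVIII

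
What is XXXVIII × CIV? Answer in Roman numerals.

XXXVIII = 38
CIV = 104
38 × 104 = 3952

MMMCMLII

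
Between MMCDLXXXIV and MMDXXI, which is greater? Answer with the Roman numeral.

MMCDLXXXIV = 2484
MMDXXI = 2521
2521 is larger

MMDXXI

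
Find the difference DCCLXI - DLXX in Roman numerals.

DCCLXI = 761
DLXX = 570
761 - 570 = 191

CXCI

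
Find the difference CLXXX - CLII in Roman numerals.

CLXXX = 180
CLII = 152
180 - 152 = 28

XXVIII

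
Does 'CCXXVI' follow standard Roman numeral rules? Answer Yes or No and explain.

'CCXXVI': Check the rules: uses only the symbols I, V, X, L, C, D, M; no symbol is repeated more than three times in a row; V, L and D each appear at most once; no smaller symbol precedes a larger one (values never increase from left to right). Value: C (100) + C (100) + X (10) + X (10) + V (5) + I (1) = 226. So it is a valid standard Roman numeral.

Yes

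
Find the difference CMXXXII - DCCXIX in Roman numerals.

CMXXXII = 932
DCCXIX = 719
932 - 719 = 213

CCXIII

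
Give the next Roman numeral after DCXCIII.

DCXCIII = 693; next is 694

DCXCIV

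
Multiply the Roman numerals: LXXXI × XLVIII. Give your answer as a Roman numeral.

LXXXI = 81
XLVIII = 48
81 × 48 = 3888

MMMDCCCLXXXVIII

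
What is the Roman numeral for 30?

Convert 30 to Roman numerals:
  30 contains 3×10 (XXX)

XXX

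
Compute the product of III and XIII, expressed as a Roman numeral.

III = 3
XIII = 13
3 × 13 = 39

XXXIX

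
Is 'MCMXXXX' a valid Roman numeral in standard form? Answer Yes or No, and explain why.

'MCMXXXX': More than 3 consecutive X's

No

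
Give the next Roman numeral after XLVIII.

XLVIII = 48; next is 49

XLIX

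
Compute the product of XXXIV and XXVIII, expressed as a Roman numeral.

XXXIV = 34
XXVIII = 28
34 × 28 = 952

CMLII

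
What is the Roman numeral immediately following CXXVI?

CXXVI = 126; next is 127

CXXVII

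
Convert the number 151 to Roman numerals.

Convert 151 to Roman numerals:
  151 contains 1×100 (C)
  51 contains 1×50 (L)
  1 contains 1×1 (I)

CLI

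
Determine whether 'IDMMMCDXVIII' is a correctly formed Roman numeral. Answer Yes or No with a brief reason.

'IDMMMCDXVIII': D should not appear more than once

No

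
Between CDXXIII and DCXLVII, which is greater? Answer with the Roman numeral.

CDXXIII = 423
DCXLVII = 647
647 is larger

DCXLVII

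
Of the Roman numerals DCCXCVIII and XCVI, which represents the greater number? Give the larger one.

DCCXCVIII = 798
XCVI = 96
798 is larger

DCCXCVIII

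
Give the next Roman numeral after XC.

XC = 90, so the next integer is 90 + 1 = 91

XCI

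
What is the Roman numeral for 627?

Convert 627 to Roman numerals:
  627 contains 1×500 (D)
  127 contains 1×100 (C)
  27 contains 2×10 (XX)
  7 contains 1×5 (V)
  2 contains 2×1 (II)

DCXXVII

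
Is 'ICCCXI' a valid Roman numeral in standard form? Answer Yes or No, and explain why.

'ICCCXI': Invalid subtractive combination: IC

No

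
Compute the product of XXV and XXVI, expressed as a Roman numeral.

XXV = 25
XXVI = 26
25 × 26 = 650

DCL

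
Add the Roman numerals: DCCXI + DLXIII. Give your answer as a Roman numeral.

DCCXI = 711
DLXIII = 563
711 + 563 = 1274

MCCLXXIV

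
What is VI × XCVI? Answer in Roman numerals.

VI = 6
XCVI = 96
6 × 96 = 576

DLXXVI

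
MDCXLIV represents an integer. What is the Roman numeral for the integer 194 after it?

MDCXLIV = 1644
1644 + 194 = 1838

MDCCCXXXVIII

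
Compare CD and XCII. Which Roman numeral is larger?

CD = 400
XCII = 92
400 is larger

CD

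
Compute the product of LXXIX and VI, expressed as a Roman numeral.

LXXIX = 79
VI = 6
79 × 6 = 474

CDLXXIV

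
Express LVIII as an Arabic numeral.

LVIII: L=50, V=5, I=1, I=1, I=1
50 + 5 + 1 + 1 + 1 = 58

58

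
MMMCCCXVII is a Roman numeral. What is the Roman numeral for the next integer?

MMMCCCXVII = 3317; next is 3318

MMMCCCXVIII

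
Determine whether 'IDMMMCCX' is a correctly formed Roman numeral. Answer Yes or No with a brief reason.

'IDMMMCCX': Invalid subtractive combination: ID

No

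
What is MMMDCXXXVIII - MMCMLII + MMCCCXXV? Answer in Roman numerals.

MMMDCXXXVIII = 3638, MMCMLII = 2952, MMCCCXXV = 2325
3638 - 2952 = 686
686 + 2325 = 3011

MMMXI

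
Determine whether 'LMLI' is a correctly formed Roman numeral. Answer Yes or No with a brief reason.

'LMLI': L should not appear more than once

No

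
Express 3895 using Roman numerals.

Convert 3895 to Roman numerals:
  3895 contains 3×1000 (MMM)
  895 contains 1×500 (D)
  395 contains 3×100 (CCC)
  95 contains 1×90 (XC)
  5 contains 1×5 (V)

MMMDCCCXCV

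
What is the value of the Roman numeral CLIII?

CLIII: C=100, L=50, I=1, I=1, I=1
100 + 50 + 1 + 1 + 1 = 153

153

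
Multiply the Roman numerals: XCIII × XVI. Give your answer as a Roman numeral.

XCIII = 93
XVI = 16
93 × 16 = 1488

MCDLXXXVIII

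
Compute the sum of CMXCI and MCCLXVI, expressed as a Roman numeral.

CMXCI = 991
MCCLXVI = 1266
991 + 1266 = 2257

MMCCLVII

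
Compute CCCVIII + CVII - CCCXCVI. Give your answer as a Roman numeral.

CCCVIII = 308, CVII = 107, CCCXCVI = 396
308 + 107 = 415
415 - 396 = 19

XIX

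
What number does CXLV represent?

CXLV: C=100, XL=40, V=5
100 + 40 + 5 = 145

145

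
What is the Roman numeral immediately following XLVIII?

XLVIII = 48; next is 49

XLIX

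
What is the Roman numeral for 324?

Convert 324 to Roman numerals:
  324 contains 3×100 (CCC)
  24 contains 2×10 (XX)
  4 contains 1×4 (IV)

CCCXXIV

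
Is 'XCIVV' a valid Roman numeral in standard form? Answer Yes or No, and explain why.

'XCIVV': V should not appear more than once

No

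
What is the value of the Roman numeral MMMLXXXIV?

MMMLXXXIV: M=1000, M=1000, M=1000, L=50, X=10, X=10, X=10, IV=4
1000 + 1000 + 1000 + 50 + 10 + 10 + 10 + 4 = 3084

3084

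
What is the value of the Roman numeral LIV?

LIV: L=50, IV=4
50 + 4 = 54

54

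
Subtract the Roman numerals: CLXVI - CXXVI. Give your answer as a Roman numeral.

CLXVI = 166
CXXVI = 126
166 - 126 = 40

XL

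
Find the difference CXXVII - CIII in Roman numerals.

CXXVII = 127
CIII = 103
127 - 103 = 24

XXIV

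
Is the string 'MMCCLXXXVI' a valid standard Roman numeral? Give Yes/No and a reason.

'MMCCLXXXVI': Check the rules: uses only the symbols I, V, X, L, C, D, M; no symbol is repeated more than three times in a row; V, L and D each appear at most once; no smaller symbol precedes a larger one (values never increase from left to right). Value: M (1000) + M (1000) + C (100) + C (100) + L (50) + X (10) + X (10) + X (10) + V (5) + I (1) = 2286. So it is a valid standard Roman numeral.

Yes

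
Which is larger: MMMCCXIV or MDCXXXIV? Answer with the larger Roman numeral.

MMMCCXIV = 3214
MDCXXXIV = 1634
3214 is larger

MMMCCXIV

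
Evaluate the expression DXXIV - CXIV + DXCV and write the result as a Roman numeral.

DXXIV = 524, CXIV = 114, DXCV = 595
524 - 114 = 410
410 + 595 = 1005

MV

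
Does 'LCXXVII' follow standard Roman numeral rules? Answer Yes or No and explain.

'LCXXVII': Invalid subtractive combination: LC

No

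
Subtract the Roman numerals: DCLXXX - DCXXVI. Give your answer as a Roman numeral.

DCLXXX = 680
DCXXVI = 626
680 - 626 = 54

LIV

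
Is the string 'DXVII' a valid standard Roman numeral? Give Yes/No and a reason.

'DXVII': Check the rules: uses only the symbols I, V, X, L, C, D, M; no symbol is repeated more than three times in a row; V, L and D each appear at most once; no smaller symbol precedes a larger one (values never increase from left to right). Value: D (500) + X (10) + V (5) + I (1) + I (1) = 517. So it is a valid standard Roman numeral.

Yes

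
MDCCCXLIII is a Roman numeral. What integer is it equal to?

MDCCCXLIII: M=1000, D=500, C=100, C=100, C=100, XL=40, I=1, I=1, I=1
1000 + 500 + 100 + 100 + 100 + 40 + 1 + 1 + 1 = 1843

1843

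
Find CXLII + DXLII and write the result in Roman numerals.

CXLII = 142
DXLII = 542
142 + 542 = 684

DCLXXXIV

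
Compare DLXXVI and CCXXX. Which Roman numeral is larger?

DLXXVI = 576
CCXXX = 230
576 is larger

DLXXVI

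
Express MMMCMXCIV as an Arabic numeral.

MMMCMXCIV: M=1000, M=1000, M=1000, CM=900, XC=90, IV=4
1000 + 1000 + 1000 + 900 + 90 + 4 = 3994

3994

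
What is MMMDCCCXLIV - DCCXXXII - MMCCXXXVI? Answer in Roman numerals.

MMMDCCCXLIV = 3844, DCCXXXII = 732, MMCCXXXVI = 2236
3844 - 732 = 3112
3112 - 2236 = 876

DCCCLXXVI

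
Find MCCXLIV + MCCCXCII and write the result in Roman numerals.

MCCXLIV = 1244
MCCCXCII = 1392
1244 + 1392 = 2636

MMDCXXXVI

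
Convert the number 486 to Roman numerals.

Convert 486 to Roman numerals:
  486 contains 1×400 (CD)
  86 contains 1×50 (L)
  36 contains 3×10 (XXX)
  6 contains 1×5 (V)
  1 contains 1×1 (I)

CDLXXXVI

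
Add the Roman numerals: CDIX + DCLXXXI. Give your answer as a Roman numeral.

CDIX = 409
DCLXXXI = 681
409 + 681 = 1090

MXC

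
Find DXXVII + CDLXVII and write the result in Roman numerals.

DXXVII = 527
CDLXVII = 467
527 + 467 = 994

CMXCIV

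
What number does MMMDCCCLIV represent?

MMMDCCCLIV: M=1000, M=1000, M=1000, D=500, C=100, C=100, C=100, L=50, IV=4
1000 + 1000 + 1000 + 500 + 100 + 100 + 100 + 50 + 4 = 3854

3854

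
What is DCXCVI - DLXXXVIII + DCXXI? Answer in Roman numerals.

DCXCVI = 696, DLXXXVIII = 588, DCXXI = 621
696 - 588 = 108
108 + 621 = 729

DCCXXIX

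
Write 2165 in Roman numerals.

Convert 2165 to Roman numerals:
  2165 contains 2×1000 (MM)
  165 contains 1×100 (C)
  65 contains 1×50 (L)
  15 contains 1×10 (X)
  5 contains 1×5 (V)

MMCLXV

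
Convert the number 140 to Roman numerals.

Convert 140 to Roman numerals:
  140 contains 1×100 (C)
  40 contains 1×40 (XL)

CXL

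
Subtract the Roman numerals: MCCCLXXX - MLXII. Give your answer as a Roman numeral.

MCCCLXXX = 1380
MLXII = 1062
1380 - 1062 = 318

CCCXVIII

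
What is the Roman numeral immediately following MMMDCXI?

MMMDCXI = 3611, so the next integer is 3611 + 1 = 3612

MMMDCXII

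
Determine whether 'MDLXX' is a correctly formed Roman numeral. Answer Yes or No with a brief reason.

'MDLXX': Check the rules: uses only the symbols I, V, X, L, C, D, M; no symbol is repeated more than three times in a row; V, L and D each appear at most once; no smaller symbol precedes a larger one (values never increase from left to right). Value: M (1000) + D (500) + L (50) + X (10) + X (10) = 1570. So it is a valid standard Roman numeral.

Yes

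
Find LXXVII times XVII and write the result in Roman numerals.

LXXVII = 77
XVII = 17
77 × 17 = 1309

MCCCIX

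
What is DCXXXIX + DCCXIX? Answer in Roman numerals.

DCXXXIX = 639
DCCXIX = 719
639 + 719 = 1358

MCCCLVIII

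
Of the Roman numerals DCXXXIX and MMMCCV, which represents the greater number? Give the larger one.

DCXXXIX = 639
MMMCCV = 3205
3205 is larger

MMMCCV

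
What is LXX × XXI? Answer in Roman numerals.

LXX = 70
XXI = 21
70 × 21 = 1470

MCDLXX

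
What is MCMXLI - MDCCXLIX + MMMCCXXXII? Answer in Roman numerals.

MCMXLI = 1941, MDCCXLIX = 1749, MMMCCXXXII = 3232
1941 - 1749 = 192
192 + 3232 = 3424

MMMCDXXIV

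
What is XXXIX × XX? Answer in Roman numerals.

XXXIX = 39
XX = 20
39 × 20 = 780

DCCLXXX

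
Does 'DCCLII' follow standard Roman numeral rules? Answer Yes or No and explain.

'DCCLII': Check the rules: uses only the symbols I, V, X, L, C, D, M; no symbol is repeated more than three times in a row; V, L and D each appear at most once; no smaller symbol precedes a larger one (values never increase from left to right). Value: D (500) + C (100) + C (100) + L (50) + I (1) + I (1) = 752. So it is a valid standard Roman numeral.

Yes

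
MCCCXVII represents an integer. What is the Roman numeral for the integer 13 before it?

MCCCXVII = 1317
1317 - 13 = 1304

MCCCIV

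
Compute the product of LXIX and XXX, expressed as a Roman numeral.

LXIX = 69
XXX = 30
69 × 30 = 2070

MMLXX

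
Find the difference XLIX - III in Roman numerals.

XLIX = 49
III = 3
49 - 3 = 46

XLVI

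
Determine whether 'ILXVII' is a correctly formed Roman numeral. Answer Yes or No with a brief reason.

'ILXVII': Invalid subtractive combination: IL

No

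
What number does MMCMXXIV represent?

MMCMXXIV: M=1000, M=1000, CM=900, X=10, X=10, IV=4
1000 + 1000 + 900 + 10 + 10 + 4 = 2924

2924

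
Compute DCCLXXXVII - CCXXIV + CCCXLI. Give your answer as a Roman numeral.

DCCLXXXVII = 787, CCXXIV = 224, CCCXLI = 341
787 - 224 = 563
563 + 341 = 904

CMIV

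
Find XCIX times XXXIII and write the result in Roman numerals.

XCIX = 99
XXXIII = 33
99 × 33 = 3267

MMMCCLXVII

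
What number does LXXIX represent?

LXXIX: L=50, X=10, X=10, IX=9
50 + 10 + 10 + 9 = 79

79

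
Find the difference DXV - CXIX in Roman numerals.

DXV = 515
CXIX = 119
515 - 119 = 396

CCCXCVI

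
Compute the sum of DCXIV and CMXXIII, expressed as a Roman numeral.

DCXIV = 614
CMXXIII = 923
614 + 923 = 1537

MDXXXVII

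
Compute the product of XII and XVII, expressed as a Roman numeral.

XII = 12
XVII = 17
12 × 17 = 204

CCIV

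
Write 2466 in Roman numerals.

Convert 2466 to Roman numerals:
  2466 contains 2×1000 (MM)
  466 contains 1×400 (CD)
  66 contains 1×50 (L)
  16 contains 1×10 (X)
  6 contains 1×5 (V)
  1 contains 1×1 (I)

MMCDLXVI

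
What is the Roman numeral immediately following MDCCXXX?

MDCCXXX = 1730, so the next integer is 1730 + 1 = 1731

MDCCXXXI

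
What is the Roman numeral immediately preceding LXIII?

LXIII = 63; previous is 62

LXII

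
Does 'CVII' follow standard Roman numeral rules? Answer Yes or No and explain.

'CVII': Check the rules: uses only the symbols I, V, X, L, C, D, M; no symbol is repeated more than three times in a row; V, L and D each appear at most once; no smaller symbol precedes a larger one (values never increase from left to right). Value: C (100) + V (5) + I (1) + I (1) = 107. So it is a valid standard Roman numeral.

Yes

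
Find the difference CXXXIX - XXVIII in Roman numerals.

CXXXIX = 139
XXVIII = 28
139 - 28 = 111

CXI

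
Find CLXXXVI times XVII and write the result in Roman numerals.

CLXXXVI = 186
XVII = 17
186 × 17 = 3162

MMMCLXII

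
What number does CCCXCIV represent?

CCCXCIV: C=100, C=100, C=100, XC=90, IV=4
100 + 100 + 100 + 90 + 4 = 394

394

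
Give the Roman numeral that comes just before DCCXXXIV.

DCCXXXIV = 734; previous is 733

DCCXXXIII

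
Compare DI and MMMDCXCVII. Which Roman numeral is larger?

DI = 501
MMMDCXCVII = 3697
3697 is larger

MMMDCXCVII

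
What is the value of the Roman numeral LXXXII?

LXXXII: L=50, X=10, X=10, X=10, I=1, I=1
50 + 10 + 10 + 10 + 1 + 1 = 82

82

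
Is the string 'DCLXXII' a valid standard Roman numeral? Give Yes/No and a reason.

'DCLXXII': Check the rules: uses only the symbols I, V, X, L, C, D, M; no symbol is repeated more than three times in a row; V, L and D each appear at most once; no smaller symbol precedes a larger one (values never increase from left to right). Value: D (500) + C (100) + L (50) + X (10) + X (10) + I (1) + I (1) = 672. So it is a valid standard Roman numeral.

Yes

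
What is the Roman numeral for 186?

Convert 186 to Roman numerals:
  186 contains 1×100 (C)
  86 contains 1×50 (L)
  36 contains 3×10 (XXX)
  6 contains 1×5 (V)
  1 contains 1×1 (I)

CLXXXVI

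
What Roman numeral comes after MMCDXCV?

MMCDXCV = 2495, so the next integer is 2495 + 1 = 2496

MMCDXCVI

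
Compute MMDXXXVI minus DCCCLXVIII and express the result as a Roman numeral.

MMDXXXVI = 2536
DCCCLXVIII = 868
2536 - 868 = 1668

MDCLXVIII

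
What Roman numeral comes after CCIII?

CCIII = 203, so the next integer is 203 + 1 = 204

CCIV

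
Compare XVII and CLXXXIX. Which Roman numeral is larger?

XVII = 17
CLXXXIX = 189
189 is larger

CLXXXIX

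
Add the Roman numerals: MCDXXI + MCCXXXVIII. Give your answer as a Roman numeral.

MCDXXI = 1421
MCCXXXVIII = 1238
1421 + 1238 = 2659

MMDCLIX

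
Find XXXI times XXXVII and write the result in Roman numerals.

XXXI = 31
XXXVII = 37
31 × 37 = 1147

MCXLVII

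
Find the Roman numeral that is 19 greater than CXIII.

CXIII = 113
113 + 19 = 132

CXXXII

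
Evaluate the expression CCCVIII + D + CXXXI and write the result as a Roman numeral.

CCCVIII = 308, D = 500, CXXXI = 131
308 + 500 = 808
808 + 131 = 939

CMXXXIX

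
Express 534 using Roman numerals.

Convert 534 to Roman numerals:
  534 contains 1×500 (D)
  34 contains 3×10 (XXX)
  4 contains 1×4 (IV)

DXXXIV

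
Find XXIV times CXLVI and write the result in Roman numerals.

XXIV = 24
CXLVI = 146
24 × 146 = 3504

MMMDIV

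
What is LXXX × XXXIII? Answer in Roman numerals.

LXXX = 80
XXXIII = 33
80 × 33 = 2640

MMDCXL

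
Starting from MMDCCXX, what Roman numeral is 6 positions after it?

MMDCCXX = 2720
2720 + 6 = 2726

MMDCCXXVI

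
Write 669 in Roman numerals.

Convert 669 to Roman numerals:
  669 contains 1×500 (D)
  169 contains 1×100 (C)
  69 contains 1×50 (L)
  19 contains 1×10 (X)
  9 contains 1×9 (IX)

DCLXIX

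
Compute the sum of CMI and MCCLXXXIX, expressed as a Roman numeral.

CMI = 901
MCCLXXXIX = 1289
901 + 1289 = 2190

MMCXC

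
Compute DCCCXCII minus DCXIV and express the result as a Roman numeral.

DCCCXCII = 892
DCXIV = 614
892 - 614 = 278

CCLXXVIII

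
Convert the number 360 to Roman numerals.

Convert 360 to Roman numerals:
  360 contains 3×100 (CCC)
  60 contains 1×50 (L)
  10 contains 1×10 (X)

CCCLX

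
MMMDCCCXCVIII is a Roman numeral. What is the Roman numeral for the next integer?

MMMDCCCXCVIII = 3898; next is 3899

MMMDCCCXCIX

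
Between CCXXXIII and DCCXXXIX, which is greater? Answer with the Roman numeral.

CCXXXIII = 233
DCCXXXIX = 739
739 is larger

DCCXXXIX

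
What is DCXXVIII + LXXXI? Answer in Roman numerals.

DCXXVIII = 628
LXXXI = 81
628 + 81 = 709

DCCIX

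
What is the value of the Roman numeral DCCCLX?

DCCCLX: D=500, C=100, C=100, C=100, L=50, X=10
500 + 100 + 100 + 100 + 50 + 10 = 860

860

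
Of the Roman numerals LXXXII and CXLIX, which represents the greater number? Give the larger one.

LXXXII = 82
CXLIX = 149
149 is larger

CXLIX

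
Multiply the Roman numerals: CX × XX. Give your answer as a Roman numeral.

CX = 110
XX = 20
110 × 20 = 2200

MMCC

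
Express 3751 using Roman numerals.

Convert 3751 to Roman numerals:
  3751 contains 3×1000 (MMM)
  751 contains 1×500 (D)
  251 contains 2×100 (CC)
  51 contains 1×50 (L)
  1 contains 1×1 (I)

MMMDCCLI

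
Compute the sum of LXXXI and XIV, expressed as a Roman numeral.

LXXXI = 81
XIV = 14
81 + 14 = 95

XCV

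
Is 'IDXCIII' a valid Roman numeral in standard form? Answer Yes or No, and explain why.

'IDXCIII': Invalid subtractive combination: ID

No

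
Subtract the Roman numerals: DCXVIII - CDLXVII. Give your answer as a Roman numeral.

DCXVIII = 618
CDLXVII = 467
618 - 467 = 151

CLI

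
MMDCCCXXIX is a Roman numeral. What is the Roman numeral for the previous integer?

MMDCCCXXIX = 2829, so the previous integer is 2829 - 1 = 2828

MMDCCCXXVIII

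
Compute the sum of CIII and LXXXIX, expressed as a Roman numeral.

CIII = 103
LXXXIX = 89
103 + 89 = 192

CXCII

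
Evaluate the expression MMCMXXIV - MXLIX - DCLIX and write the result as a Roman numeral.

MMCMXXIV = 2924, MXLIX = 1049, DCLIX = 659
2924 - 1049 = 1875
1875 - 659 = 1216

MCCXVI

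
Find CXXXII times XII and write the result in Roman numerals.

CXXXII = 132
XII = 12
132 × 12 = 1584

MDLXXXIV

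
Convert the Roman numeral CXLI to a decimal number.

CXLI: C=100, XL=40, I=1
100 + 40 + 1 = 141

141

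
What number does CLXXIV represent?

CLXXIV: C=100, L=50, X=10, X=10, IV=4
100 + 50 + 10 + 10 + 4 = 174

174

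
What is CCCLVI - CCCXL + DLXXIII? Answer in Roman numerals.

CCCLVI = 356, CCCXL = 340, DLXXIII = 573
356 - 340 = 16
16 + 573 = 589

DLXXXIX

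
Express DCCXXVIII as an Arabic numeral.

DCCXXVIII: D=500, C=100, C=100, X=10, X=10, V=5, I=1, I=1, I=1
500 + 100 + 100 + 10 + 10 + 5 + 1 + 1 + 1 = 728

728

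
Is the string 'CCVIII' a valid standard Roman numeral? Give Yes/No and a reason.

'CCVIII': Check the rules: uses only the symbols I, V, X, L, C, D, M; no symbol is repeated more than three times in a row; V, L and D each appear at most once; no smaller symbol precedes a larger one (values never increase from left to right). Value: C (100) + C (100) + V (5) + I (1) + I (1) + I (1) = 208. So it is a valid standard Roman numeral.

Yes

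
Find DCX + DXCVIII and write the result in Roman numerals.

DCX = 610
DXCVIII = 598
610 + 598 = 1208

MCCVIII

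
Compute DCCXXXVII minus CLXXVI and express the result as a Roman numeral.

DCCXXXVII = 737
CLXXVI = 176
737 - 176 = 561

DLXI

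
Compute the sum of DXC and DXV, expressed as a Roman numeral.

DXC = 590
DXV = 515
590 + 515 = 1105

MCV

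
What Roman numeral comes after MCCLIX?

MCCLIX = 1259, so the next integer is 1259 + 1 = 1260

MCCLX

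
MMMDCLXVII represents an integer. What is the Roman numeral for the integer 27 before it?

MMMDCLXVII = 3667
3667 - 27 = 3640

MMMDCXL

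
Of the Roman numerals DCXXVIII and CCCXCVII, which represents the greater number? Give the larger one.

DCXXVIII = 628
CCCXCVII = 397
628 is larger

DCXXVIII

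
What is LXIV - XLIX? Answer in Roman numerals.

LXIV = 64
XLIX = 49
64 - 49 = 15

XV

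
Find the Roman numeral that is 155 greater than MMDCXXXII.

MMDCXXXII = 2632
2632 + 155 = 2787

MMDCCLXXXVII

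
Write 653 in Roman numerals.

Convert 653 to Roman numerals:
  653 contains 1×500 (D)
  153 contains 1×100 (C)
  53 contains 1×50 (L)
  3 contains 3×1 (III)

DCLIII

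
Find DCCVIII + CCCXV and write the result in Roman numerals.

DCCVIII = 708
CCCXV = 315
708 + 315 = 1023

MXXIII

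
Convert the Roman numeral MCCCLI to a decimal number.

MCCCLI: M=1000, C=100, C=100, C=100, L=50, I=1
1000 + 100 + 100 + 100 + 50 + 1 = 1351

1351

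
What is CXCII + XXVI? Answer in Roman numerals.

CXCII = 192
XXVI = 26
192 + 26 = 218

CCXVIII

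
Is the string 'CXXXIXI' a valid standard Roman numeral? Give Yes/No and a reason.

'CXXXIXI': I cannot come right after the subtractive pair IX: once I is subtracted in IX, the next symbol must be smaller than I

No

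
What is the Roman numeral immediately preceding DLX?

DLX = 560; previous is 559

DLIX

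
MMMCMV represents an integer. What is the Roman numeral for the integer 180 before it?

MMMCMV = 3905
3905 - 180 = 3725

MMMDCCXXV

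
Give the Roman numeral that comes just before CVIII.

CVIII = 108, so the previous integer is 108 - 1 = 107

CVII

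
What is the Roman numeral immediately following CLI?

CLI = 151; next is 152

CLII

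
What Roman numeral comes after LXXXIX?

LXXXIX = 89; next is 90

XC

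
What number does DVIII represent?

DVIII: D=500, V=5, I=1, I=1, I=1
500 + 5 + 1 + 1 + 1 = 508

508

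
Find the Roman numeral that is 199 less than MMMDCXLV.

MMMDCXLV = 3645
3645 - 199 = 3446

MMMCDXLVI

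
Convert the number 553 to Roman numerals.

Convert 553 to Roman numerals:
  553 contains 1×500 (D)
  53 contains 1×50 (L)
  3 contains 3×1 (III)

DLIII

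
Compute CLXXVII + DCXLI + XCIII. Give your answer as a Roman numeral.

CLXXVII = 177, DCXLI = 641, XCIII = 93
177 + 641 = 818
818 + 93 = 911

CMXI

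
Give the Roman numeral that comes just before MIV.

MIV = 1004, so the previous integer is 1004 - 1 = 1003

MIII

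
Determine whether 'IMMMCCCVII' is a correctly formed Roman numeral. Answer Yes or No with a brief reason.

'IMMMCCCVII': Invalid subtractive combination: IM

No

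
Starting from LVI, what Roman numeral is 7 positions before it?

LVI = 56
56 - 7 = 49

XLIX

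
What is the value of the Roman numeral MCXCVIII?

MCXCVIII: M=1000, C=100, XC=90, V=5, I=1, I=1, I=1
1000 + 100 + 90 + 5 + 1 + 1 + 1 = 1198

1198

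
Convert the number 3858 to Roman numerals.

Convert 3858 to Roman numerals:
  3858 contains 3×1000 (MMM)
  858 contains 1×500 (D)
  358 contains 3×100 (CCC)
  58 contains 1×50 (L)
  8 contains 1×5 (V)
  3 contains 3×1 (III)

MMMDCCCLVIII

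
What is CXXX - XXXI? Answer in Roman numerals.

CXXX = 130
XXXI = 31
130 - 31 = 99

XCIX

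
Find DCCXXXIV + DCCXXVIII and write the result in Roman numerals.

DCCXXXIV = 734
DCCXXVIII = 728
734 + 728 = 1462

MCDLXII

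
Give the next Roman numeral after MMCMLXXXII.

MMCMLXXXII = 2982; next is 2983

MMCMLXXXIII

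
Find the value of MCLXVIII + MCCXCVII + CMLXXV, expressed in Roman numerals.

MCLXVIII = 1168, MCCXCVII = 1297, CMLXXV = 975
1168 + 1297 = 2465
2465 + 975 = 3440

MMMCDXL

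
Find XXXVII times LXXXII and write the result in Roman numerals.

XXXVII = 37
LXXXII = 82
37 × 82 = 3034

MMMXXXIV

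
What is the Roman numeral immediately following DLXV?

DLXV = 565; next is 566

DLXVI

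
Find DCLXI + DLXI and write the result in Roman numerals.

DCLXI = 661
DLXI = 561
661 + 561 = 1222

MCCXXII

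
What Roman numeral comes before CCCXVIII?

CCCXVIII = 318, so the previous integer is 318 - 1 = 317

CCCXVII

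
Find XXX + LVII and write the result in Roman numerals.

XXX = 30
LVII = 57
30 + 57 = 87

LXXXVII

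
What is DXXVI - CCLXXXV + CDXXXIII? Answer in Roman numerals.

DXXVI = 526, CCLXXXV = 285, CDXXXIII = 433
526 - 285 = 241
241 + 433 = 674

DCLXXIV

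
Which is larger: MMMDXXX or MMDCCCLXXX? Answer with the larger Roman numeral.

MMMDXXX = 3530
MMDCCCLXXX = 2880
3530 is larger

MMMDXXX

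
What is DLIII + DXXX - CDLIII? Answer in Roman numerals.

DLIII = 553, DXXX = 530, CDLIII = 453
553 + 530 = 1083
1083 - 453 = 630

DCXXX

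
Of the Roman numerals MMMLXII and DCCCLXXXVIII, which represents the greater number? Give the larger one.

MMMLXII = 3062
DCCCLXXXVIII = 888
3062 is larger

MMMLXII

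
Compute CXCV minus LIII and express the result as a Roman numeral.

CXCV = 195
LIII = 53
195 - 53 = 142

CXLII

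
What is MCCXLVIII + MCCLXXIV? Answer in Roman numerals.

MCCXLVIII = 1248
MCCLXXIV = 1274
1248 + 1274 = 2522

MMDXXII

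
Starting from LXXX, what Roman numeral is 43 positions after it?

LXXX = 80
80 + 43 = 123

CXXIII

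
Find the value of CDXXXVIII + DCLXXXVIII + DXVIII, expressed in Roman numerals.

CDXXXVIII = 438, DCLXXXVIII = 688, DXVIII = 518
438 + 688 = 1126
1126 + 518 = 1644

MDCXLIV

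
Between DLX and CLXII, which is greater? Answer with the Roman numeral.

DLX = 560
CLXII = 162
560 is larger

DLX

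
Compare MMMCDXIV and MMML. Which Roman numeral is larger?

MMMCDXIV = 3414
MMML = 3050
3414 is larger

MMMCDXIV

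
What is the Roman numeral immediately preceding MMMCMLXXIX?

MMMCMLXXIX = 3979; previous is 3978

MMMCMLXXVIII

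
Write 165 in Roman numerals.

Convert 165 to Roman numerals:
  165 contains 1×100 (C)
  65 contains 1×50 (L)
  15 contains 1×10 (X)
  5 contains 1×5 (V)

CLXV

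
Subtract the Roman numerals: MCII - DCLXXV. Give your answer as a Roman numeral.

MCII = 1102
DCLXXV = 675
1102 - 675 = 427

CDXXVII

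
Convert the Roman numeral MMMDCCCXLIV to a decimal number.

MMMDCCCXLIV: M=1000, M=1000, M=1000, D=500, C=100, C=100, C=100, XL=40, IV=4
1000 + 1000 + 1000 + 500 + 100 + 100 + 100 + 40 + 4 = 3844

3844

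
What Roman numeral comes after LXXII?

LXXII = 72; next is 73

LXXIII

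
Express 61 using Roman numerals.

Convert 61 to Roman numerals:
  61 contains 1×50 (L)
  11 contains 1×10 (X)
  1 contains 1×1 (I)

LXI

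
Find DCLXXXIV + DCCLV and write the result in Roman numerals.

DCLXXXIV = 684
DCCLV = 755
684 + 755 = 1439

MCDXXXIX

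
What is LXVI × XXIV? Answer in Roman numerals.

LXVI = 66
XXIV = 24
66 × 24 = 1584

MDLXXXIV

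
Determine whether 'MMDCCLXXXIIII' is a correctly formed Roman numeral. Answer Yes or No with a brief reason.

'MMDCCLXXXIIII': More than 3 consecutive I's

No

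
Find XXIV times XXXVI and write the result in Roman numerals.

XXIV = 24
XXXVI = 36
24 × 36 = 864

DCCCLXIV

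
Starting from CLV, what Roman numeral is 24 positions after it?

CLV = 155
155 + 24 = 179

CLXXIX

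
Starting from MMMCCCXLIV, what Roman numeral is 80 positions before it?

MMMCCCXLIV = 3344
3344 - 80 = 3264

MMMCCLXIV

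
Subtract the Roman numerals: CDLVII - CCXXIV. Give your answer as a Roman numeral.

CDLVII = 457
CCXXIV = 224
457 - 224 = 233

CCXXXIII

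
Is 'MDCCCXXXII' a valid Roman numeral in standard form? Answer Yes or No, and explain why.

'MDCCCXXXII': Check the rules: uses only the symbols I, V, X, L, C, D, M; no symbol is repeated more than three times in a row; V, L and D each appear at most once; no smaller symbol precedes a larger one (values never increase from left to right). Value: M (1000) + D (500) + C (100) + C (100) + C (100) + X (10) + X (10) + X (10) + I (1) + I (1) = 1832. So it is a valid standard Roman numeral.

Yes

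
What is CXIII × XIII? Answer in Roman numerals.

CXIII = 113
XIII = 13
113 × 13 = 1469

MCDLXIX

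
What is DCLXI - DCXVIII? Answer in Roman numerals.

DCLXI = 661
DCXVIII = 618
661 - 618 = 43

XLIII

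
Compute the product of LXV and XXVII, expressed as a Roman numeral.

LXV = 65
XXVII = 27
65 × 27 = 1755

MDCCLV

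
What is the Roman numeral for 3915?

Convert 3915 to Roman numerals:
  3915 contains 3×1000 (MMM)
  915 contains 1×900 (CM)
  15 contains 1×10 (X)
  5 contains 1×5 (V)

MMMCMXV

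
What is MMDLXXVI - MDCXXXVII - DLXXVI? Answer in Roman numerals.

MMDLXXVI = 2576, MDCXXXVII = 1637, DLXXVI = 576
2576 - 1637 = 939
939 - 576 = 363

CCCLXIII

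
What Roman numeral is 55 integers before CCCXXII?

CCCXXII = 322
322 - 55 = 267

CCLXVII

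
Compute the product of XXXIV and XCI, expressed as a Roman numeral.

XXXIV = 34
XCI = 91
34 × 91 = 3094

MMMXCIV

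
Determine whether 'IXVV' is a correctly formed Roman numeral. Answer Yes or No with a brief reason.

'IXVV': V should not appear more than once

No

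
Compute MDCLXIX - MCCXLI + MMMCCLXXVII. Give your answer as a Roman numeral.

MDCLXIX = 1669, MCCXLI = 1241, MMMCCLXXVII = 3277
1669 - 1241 = 428
428 + 3277 = 3705

MMMDCCV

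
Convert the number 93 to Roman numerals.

Convert 93 to Roman numerals:
  93 contains 1×90 (XC)
  3 contains 3×1 (III)

XCIII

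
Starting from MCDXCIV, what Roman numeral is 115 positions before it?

MCDXCIV = 1494
1494 - 115 = 1379

MCCCLXXIX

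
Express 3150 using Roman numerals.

Convert 3150 to Roman numerals:
  3150 contains 3×1000 (MMM)
  150 contains 1×100 (C)
  50 contains 1×50 (L)

MMMCL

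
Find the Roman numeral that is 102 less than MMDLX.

MMDLX = 2560
2560 - 102 = 2458

MMCDLVIII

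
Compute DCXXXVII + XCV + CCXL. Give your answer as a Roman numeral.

DCXXXVII = 637, XCV = 95, CCXL = 240
637 + 95 = 732
732 + 240 = 972

CMLXXII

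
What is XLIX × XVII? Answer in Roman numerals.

XLIX = 49
XVII = 17
49 × 17 = 833

DCCCXXXIII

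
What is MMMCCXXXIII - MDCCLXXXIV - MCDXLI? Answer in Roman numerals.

MMMCCXXXIII = 3233, MDCCLXXXIV = 1784, MCDXLI = 1441
3233 - 1784 = 1449
1449 - 1441 = 8

VIII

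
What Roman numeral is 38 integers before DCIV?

DCIV = 604
604 - 38 = 566

DLXVI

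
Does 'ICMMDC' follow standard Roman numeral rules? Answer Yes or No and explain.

'ICMMDC': Invalid subtractive combination: IC

No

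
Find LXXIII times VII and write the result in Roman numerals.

LXXIII = 73
VII = 7
73 × 7 = 511

DXI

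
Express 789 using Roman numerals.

Convert 789 to Roman numerals:
  789 contains 1×500 (D)
  289 contains 2×100 (CC)
  89 contains 1×50 (L)
  39 contains 3×10 (XXX)
  9 contains 1×9 (IX)

DCCLXXXIX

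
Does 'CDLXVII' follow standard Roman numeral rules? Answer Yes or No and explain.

'CDLXVII': Check the rules: uses only the symbols I, V, X, L, C, D, M; no symbol is repeated more than three times in a row; V, L and D each appear at most once; the only place a smaller symbol precedes a larger one is the allowed subtractive pair CD, the symbol right after such a pair (if any) is smaller than the pair's first symbol, and otherwise the values never increase from left to right. Value: CD (400) + L (50) + X (10) + V (5) + I (1) + I (1) = 467. So it is a valid standard Roman numeral.

Yes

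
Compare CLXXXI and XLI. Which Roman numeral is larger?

CLXXXI = 181
XLI = 41
181 is larger

CLXXXI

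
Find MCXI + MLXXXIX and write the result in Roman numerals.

MCXI = 1111
MLXXXIX = 1089
1111 + 1089 = 2200

MMCC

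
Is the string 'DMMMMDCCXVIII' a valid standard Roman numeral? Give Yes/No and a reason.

'DMMMMDCCXVIII': More than 3 consecutive M's

No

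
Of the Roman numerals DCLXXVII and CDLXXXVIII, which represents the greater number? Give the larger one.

DCLXXVII = 677
CDLXXXVIII = 488
677 is larger

DCLXXVII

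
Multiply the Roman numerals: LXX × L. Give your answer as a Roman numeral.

LXX = 70
L = 50
70 × 50 = 3500

MMMD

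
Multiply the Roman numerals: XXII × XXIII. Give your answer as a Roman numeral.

XXII = 22
XXIII = 23
22 × 23 = 506

DVI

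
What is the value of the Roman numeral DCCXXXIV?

DCCXXXIV: D=500, C=100, C=100, X=10, X=10, X=10, IV=4
500 + 100 + 100 + 10 + 10 + 10 + 4 = 734

734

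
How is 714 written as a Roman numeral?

Convert 714 to Roman numerals:
  714 contains 1×500 (D)
  214 contains 2×100 (CC)
  14 contains 1×10 (X)
  4 contains 1×4 (IV)

DCCXIV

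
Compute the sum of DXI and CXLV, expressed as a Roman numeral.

DXI = 511
CXLV = 145
511 + 145 = 656

DCLVI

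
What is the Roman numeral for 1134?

Convert 1134 to Roman numerals:
  1134 contains 1×1000 (M)
  134 contains 1×100 (C)
  34 contains 3×10 (XXX)
  4 contains 1×4 (IV)

MCXXXIV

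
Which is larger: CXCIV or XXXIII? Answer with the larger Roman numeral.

CXCIV = 194
XXXIII = 33
194 is larger

CXCIV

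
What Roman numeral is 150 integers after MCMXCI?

MCMXCI = 1991
1991 + 150 = 2141

MMCXLI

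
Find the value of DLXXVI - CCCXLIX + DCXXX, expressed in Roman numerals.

DLXXVI = 576, CCCXLIX = 349, DCXXX = 630
576 - 349 = 227
227 + 630 = 857

DCCCLVII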